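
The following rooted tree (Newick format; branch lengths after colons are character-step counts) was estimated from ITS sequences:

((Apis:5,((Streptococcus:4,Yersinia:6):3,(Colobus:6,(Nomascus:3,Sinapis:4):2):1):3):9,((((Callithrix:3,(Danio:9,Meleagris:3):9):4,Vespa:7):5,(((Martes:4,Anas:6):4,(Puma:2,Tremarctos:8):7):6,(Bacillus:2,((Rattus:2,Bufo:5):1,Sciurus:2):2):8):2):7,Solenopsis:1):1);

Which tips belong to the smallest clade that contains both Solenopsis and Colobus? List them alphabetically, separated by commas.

Tracing Solenopsis: it sits inside ((((Callithrix,(Danio,Meleagris)),Vespa),(((Martes,Anas),(Puma,Tremarctos)),(Bacillus,((Rattus,Bufo),Sciurus)))),Solenopsis).
Tracing Colobus: it sits inside (Colobus,(Nomascus,Sinapis)).
The smallest clade enclosing both is the whole tree (their MRCA is the root), so the answer is all 19 tips in alphabetical order.

Anas, Apis, Bacillus, Bufo, Callithrix, Colobus, Danio, Martes, Meleagris, Nomascus, Puma, Rattus, Sciurus, Sinapis, Solenopsis, Streptococcus, Tremarctos, Vespa, Yersinia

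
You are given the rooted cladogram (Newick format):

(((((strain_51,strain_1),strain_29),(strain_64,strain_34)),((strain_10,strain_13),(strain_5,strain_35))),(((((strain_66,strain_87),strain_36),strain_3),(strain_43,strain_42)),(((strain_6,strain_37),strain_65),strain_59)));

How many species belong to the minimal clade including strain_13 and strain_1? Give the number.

The MRCA of strain_13 and strain_1 is the node subtending ((((strain_51,strain_1),strain_29),(strain_64,strain_34)),((strain_10,strain_13),(strain_5,strain_35))).
That clade contains 9 terminal taxa: strain_1, strain_10, strain_13, strain_29, strain_34, strain_35, strain_5, strain_51, strain_64.

9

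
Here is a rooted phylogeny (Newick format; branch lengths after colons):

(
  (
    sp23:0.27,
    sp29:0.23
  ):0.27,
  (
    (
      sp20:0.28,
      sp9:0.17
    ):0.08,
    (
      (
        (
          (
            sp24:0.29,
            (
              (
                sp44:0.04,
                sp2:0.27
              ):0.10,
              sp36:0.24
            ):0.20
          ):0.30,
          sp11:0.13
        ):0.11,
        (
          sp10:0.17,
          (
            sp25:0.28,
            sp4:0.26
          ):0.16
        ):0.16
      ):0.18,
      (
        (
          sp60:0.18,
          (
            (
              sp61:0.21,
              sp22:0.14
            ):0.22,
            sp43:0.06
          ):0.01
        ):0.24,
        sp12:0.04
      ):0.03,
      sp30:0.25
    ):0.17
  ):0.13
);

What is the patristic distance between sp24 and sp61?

The path runs sp24 → … → MRCA → … → sp61; the MRCA is the node subtending ((((sp24,((sp44,sp2),sp36)),sp11),(sp10,(sp25,sp4))),((sp60,((sp61,sp22),sp43)),sp12),sp30).
Branch lengths along that path: 0.29 + 0.30 + 0.11 + 0.18 + 0.03 + 0.24 + 0.01 + 0.22 + 0.21 = 1.59.

1.59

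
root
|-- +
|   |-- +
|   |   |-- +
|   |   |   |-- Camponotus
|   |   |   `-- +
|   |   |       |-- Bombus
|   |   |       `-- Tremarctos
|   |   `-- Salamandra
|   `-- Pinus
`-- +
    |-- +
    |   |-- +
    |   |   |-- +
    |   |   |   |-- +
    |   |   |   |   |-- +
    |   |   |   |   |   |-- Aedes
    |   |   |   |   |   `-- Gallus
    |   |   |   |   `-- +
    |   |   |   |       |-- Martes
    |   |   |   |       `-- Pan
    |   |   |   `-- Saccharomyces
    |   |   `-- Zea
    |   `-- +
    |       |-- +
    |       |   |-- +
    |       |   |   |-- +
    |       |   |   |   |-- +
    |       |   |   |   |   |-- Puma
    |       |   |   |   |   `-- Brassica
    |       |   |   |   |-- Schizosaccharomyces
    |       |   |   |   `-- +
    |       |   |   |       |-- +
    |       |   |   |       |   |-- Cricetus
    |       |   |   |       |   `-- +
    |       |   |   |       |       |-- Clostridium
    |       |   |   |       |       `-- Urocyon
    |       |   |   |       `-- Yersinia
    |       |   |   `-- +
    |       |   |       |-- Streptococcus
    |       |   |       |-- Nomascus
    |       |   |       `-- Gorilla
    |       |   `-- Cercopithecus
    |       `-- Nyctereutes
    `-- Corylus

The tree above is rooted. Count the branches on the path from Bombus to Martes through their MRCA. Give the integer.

12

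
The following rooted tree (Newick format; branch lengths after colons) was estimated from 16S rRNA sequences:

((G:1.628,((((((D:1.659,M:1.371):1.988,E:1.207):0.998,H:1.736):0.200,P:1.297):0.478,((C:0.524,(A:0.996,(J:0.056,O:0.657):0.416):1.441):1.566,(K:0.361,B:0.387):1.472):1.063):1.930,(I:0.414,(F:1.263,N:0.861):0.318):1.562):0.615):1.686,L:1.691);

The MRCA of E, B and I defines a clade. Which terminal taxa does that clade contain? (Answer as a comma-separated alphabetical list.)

A, B, C, D, E, F, H, I, J, K, M, N, O, P

Tracing E: it sits inside ((D,M),E).
Tracing B: it sits inside (K,B).
Tracing I: it sits inside (I,(F,N)).
The smallest clade enclosing all 3 is ((((((D,M),E),H),P),((C,(A,(J,O))),(K,B))),(I,(F,N))); the answer is its 14 terminal taxa in alphabetical order.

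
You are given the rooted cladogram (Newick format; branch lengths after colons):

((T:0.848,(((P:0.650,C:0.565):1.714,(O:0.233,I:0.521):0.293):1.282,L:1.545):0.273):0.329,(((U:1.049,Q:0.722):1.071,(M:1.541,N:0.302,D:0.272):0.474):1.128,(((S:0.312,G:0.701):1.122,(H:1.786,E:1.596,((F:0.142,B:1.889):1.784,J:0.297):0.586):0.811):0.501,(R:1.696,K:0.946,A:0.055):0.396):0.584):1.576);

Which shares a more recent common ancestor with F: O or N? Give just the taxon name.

The MRCA of F and N subtends (((U,Q),(M,N,D)),(((S,G),(H,E,((F,B),J))),(R,K,A))) (15 taxa).
The MRCA of F and O is the root, subtending the entire tree (21 taxa).
The first is nested inside the second, so F shares a more recent common ancestor with N.

N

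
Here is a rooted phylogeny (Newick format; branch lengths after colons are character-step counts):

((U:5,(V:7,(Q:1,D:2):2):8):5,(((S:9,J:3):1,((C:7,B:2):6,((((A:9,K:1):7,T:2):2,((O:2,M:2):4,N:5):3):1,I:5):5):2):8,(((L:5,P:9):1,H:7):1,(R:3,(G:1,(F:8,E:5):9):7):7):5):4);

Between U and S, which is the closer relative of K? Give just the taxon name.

S

The MRCA of K and S subtends ((S,J),((C,B),((((A,K),T),((O,M),N)),I))) (11 taxa).
The MRCA of K and U is the root, subtending the entire tree (22 taxa).
The first is nested inside the second, so K shares a more recent common ancestor with S.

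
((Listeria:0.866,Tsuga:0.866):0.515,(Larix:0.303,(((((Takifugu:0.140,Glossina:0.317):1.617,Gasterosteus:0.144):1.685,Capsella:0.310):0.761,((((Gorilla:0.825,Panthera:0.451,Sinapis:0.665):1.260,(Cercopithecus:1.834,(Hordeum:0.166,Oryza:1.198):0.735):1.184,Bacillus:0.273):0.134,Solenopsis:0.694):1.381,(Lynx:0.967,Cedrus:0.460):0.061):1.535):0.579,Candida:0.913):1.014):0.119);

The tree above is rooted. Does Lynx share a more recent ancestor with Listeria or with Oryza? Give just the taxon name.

Oryza

The MRCA of Lynx and Oryza subtends ((((Gorilla,Panthera,Sinapis),(Cercopithecus,(Hordeum,Oryza)),Bacillus),Solenopsis),(Lynx,Cedrus)) (10 taxa).
The MRCA of Lynx and Listeria is the root, subtending the entire tree (18 taxa).
The first is nested inside the second, so Lynx shares a more recent common ancestor with Oryza.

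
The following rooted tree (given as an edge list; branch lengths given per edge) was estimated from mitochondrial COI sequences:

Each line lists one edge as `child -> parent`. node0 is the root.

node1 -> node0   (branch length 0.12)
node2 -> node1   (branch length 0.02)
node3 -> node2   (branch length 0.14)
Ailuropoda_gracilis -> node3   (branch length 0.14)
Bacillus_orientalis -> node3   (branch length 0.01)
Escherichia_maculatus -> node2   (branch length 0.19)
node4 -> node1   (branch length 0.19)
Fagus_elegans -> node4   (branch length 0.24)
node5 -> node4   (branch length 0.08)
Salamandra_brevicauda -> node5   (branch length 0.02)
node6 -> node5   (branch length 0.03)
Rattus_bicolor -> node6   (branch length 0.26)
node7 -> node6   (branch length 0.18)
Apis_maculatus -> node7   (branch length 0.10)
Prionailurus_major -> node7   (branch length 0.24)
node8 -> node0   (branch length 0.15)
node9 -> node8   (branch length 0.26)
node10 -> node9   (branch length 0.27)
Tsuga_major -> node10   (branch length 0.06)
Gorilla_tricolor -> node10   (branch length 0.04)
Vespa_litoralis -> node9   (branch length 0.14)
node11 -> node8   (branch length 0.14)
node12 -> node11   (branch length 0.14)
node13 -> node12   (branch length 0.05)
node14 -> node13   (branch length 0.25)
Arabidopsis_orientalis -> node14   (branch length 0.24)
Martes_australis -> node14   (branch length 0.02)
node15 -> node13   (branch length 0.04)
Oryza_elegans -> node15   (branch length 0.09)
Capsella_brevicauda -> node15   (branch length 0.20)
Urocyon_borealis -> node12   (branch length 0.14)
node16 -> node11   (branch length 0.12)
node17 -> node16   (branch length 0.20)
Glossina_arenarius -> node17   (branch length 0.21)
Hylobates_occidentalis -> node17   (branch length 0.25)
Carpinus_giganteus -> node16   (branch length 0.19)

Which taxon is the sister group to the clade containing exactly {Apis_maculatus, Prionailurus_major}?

Rattus_bicolor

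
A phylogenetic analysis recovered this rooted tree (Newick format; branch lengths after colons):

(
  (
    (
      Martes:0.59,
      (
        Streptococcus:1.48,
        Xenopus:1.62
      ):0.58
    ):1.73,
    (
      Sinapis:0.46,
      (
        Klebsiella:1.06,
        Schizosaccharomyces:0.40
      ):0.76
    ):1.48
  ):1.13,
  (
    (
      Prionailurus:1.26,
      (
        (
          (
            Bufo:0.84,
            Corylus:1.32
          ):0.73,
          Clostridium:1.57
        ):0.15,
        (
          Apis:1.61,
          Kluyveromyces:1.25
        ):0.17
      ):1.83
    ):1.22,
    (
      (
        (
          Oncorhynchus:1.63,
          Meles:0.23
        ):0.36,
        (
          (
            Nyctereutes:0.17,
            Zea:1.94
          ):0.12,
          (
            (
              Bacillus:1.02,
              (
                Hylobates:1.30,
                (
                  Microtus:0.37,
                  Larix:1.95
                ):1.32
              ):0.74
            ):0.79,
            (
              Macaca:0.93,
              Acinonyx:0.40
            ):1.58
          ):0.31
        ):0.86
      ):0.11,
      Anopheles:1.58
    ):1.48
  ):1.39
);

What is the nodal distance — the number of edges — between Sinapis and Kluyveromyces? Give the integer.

8

The MRCA of Sinapis and Kluyveromyces is the root of the tree.
From Sinapis up to that node: 3 branches. From Kluyveromyces up to the same node: 5 branches. Total: 3 + 5 = 8.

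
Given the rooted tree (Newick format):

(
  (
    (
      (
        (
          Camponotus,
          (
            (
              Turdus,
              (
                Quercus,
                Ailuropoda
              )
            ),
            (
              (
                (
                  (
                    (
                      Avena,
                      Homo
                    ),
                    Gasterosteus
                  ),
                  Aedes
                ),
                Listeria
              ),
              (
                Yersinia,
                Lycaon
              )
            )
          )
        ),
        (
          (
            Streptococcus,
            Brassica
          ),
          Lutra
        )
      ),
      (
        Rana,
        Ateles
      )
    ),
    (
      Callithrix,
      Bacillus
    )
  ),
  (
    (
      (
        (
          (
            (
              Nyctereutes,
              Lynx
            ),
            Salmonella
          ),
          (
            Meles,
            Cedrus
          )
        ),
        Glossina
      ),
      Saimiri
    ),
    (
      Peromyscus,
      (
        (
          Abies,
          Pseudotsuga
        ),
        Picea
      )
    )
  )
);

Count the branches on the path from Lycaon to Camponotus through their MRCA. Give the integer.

The MRCA of Lycaon and Camponotus is the node subtending (Camponotus,((Turdus,(Quercus,Ailuropoda)),(((((Avena,Homo),Gasterosteus),Aedes),Listeria),(Yersinia,Lycaon)))).
From Lycaon up to that node: 4 branches. From Camponotus up to the same node: 1 branch. Total: 4 + 1 = 5.

5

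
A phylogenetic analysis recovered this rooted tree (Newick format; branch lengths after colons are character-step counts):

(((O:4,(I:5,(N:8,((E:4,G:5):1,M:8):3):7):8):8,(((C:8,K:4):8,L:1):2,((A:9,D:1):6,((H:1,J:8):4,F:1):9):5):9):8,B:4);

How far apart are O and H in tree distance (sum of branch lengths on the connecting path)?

The path runs O → … → MRCA → … → H; the MRCA is the node subtending ((O,(I,(N,((E,G),M)))),(((C,K),L),((A,D),((H,J),F)))).
Branch lengths along that path: 4 + 8 + 9 + 5 + 9 + 4 + 1 = 40.

40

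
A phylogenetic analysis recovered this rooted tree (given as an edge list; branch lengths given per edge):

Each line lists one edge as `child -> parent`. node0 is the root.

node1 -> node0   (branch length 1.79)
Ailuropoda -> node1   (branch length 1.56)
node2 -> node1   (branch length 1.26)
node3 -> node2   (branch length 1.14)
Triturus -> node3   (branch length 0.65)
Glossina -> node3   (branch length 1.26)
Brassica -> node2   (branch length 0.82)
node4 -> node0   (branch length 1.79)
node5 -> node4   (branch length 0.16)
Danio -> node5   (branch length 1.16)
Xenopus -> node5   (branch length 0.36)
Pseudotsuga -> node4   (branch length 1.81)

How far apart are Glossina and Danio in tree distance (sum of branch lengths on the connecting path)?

The path runs Glossina → … → MRCA → … → Danio; the MRCA is the root of the tree.
Branch lengths along that path: 1.26 + 1.14 + 1.26 + 1.79 + 1.79 + 0.16 + 1.16 = 8.56.

8.56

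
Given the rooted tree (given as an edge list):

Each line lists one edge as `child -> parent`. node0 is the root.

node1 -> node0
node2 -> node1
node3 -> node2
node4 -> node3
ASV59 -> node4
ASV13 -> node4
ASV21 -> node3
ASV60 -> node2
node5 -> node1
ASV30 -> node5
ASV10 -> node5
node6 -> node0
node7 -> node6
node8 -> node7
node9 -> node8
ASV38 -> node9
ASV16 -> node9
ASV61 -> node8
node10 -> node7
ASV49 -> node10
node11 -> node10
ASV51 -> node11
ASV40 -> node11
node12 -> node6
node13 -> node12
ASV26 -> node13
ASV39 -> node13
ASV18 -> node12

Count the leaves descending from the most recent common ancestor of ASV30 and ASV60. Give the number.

6

The MRCA of ASV30 and ASV60 is the node subtending ((((ASV59,ASV13),ASV21),ASV60),(ASV30,ASV10)).
That clade contains 6 terminal taxa: ASV10, ASV13, ASV21, ASV30, ASV59, ASV60.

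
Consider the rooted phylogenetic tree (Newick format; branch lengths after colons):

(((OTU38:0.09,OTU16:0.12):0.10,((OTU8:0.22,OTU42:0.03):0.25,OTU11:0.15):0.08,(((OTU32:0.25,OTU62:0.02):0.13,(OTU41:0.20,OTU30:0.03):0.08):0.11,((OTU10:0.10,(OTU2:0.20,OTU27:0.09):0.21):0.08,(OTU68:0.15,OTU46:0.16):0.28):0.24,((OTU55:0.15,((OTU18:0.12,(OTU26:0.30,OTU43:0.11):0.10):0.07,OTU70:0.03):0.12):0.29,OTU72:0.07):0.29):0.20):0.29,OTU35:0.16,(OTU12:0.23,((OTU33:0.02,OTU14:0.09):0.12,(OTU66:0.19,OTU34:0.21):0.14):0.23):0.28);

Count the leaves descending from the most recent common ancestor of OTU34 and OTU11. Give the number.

26

The MRCA of OTU34 and OTU11 is the root, so the clade is the entire tree.
That clade contains 26 terminal taxa: OTU10, OTU11, OTU12, OTU14, OTU16, OTU18, OTU2, OTU26, OTU27, OTU30, OTU32, OTU33, OTU34, OTU35, OTU38, OTU41, OTU42, OTU43, OTU46, OTU55, OTU62, OTU66, OTU68, OTU70, OTU72, OTU8.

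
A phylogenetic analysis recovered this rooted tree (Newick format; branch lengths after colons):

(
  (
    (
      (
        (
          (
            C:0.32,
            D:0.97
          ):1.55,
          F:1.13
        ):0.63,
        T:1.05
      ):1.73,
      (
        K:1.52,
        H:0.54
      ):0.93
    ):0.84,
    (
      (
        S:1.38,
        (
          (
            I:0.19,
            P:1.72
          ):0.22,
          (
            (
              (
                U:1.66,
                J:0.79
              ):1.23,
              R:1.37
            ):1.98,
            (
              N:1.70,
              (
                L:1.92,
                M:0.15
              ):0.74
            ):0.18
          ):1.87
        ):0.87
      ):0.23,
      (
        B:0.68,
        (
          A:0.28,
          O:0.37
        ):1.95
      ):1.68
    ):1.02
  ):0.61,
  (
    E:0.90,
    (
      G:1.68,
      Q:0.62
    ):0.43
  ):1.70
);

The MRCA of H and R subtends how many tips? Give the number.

18

The MRCA of H and R is the node subtending (((((C,D),F),T),(K,H)),((S,((I,P),(((U,J),R),(N,(L,M))))),(B,(A,O)))).
That clade contains 18 terminal taxa: A, B, C, D, F, H, I, J, K, L, M, N, O, P, R, S, T, U.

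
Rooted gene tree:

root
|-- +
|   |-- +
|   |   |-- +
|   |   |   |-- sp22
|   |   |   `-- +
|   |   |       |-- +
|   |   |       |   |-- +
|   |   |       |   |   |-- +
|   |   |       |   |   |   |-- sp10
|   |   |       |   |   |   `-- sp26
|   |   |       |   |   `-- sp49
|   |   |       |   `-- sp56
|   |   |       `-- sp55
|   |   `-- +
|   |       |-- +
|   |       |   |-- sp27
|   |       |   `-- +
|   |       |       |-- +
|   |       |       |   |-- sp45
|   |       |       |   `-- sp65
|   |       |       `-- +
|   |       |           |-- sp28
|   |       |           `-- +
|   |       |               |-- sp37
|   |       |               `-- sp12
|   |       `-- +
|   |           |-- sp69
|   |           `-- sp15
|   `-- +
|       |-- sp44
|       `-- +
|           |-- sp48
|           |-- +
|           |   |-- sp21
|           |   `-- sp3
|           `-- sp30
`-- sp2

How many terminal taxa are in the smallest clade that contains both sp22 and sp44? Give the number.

19

The MRCA of sp22 and sp44 is the node subtending (((sp22,((((sp10,sp26),sp49),sp56),sp55)),((sp27,((sp45,sp65),(sp28,(sp37,sp12)))),(sp69,sp15))),(sp44,(sp48,(sp21,sp3),sp30))).
That clade contains 19 terminal taxa: sp10, sp12, sp15, sp21, sp22, sp26, sp27, sp28, sp3, sp30, sp37, sp44, sp45, sp48, sp49, sp55, sp56, sp65, sp69.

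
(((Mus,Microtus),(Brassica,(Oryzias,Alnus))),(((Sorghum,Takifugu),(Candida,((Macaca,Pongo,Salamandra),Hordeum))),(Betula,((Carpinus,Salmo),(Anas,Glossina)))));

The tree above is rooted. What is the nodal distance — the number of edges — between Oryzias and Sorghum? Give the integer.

The MRCA of Oryzias and Sorghum is the root of the tree.
From Oryzias up to that node: 4 branches. From Sorghum up to the same node: 4 branches. Total: 4 + 4 = 8.

8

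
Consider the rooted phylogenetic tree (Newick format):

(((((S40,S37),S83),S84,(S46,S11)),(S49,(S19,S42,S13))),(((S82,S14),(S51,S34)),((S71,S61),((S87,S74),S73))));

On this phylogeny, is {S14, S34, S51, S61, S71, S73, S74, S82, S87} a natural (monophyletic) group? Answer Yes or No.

The most recent common ancestor of these taxa subtends (((S82,S14),(S51,S34)),((S71,S61),((S87,S74),S73))).
That clade has exactly 9 tips — every listed taxon and nothing else — so the group is monophyletic.

Yes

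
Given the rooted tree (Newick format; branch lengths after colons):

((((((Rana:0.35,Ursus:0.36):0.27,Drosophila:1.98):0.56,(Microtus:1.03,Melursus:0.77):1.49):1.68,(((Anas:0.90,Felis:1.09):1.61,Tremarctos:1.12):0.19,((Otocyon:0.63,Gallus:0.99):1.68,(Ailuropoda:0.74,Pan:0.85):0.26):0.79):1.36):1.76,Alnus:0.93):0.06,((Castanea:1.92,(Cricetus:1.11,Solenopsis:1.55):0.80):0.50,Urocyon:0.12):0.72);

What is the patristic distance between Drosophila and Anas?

The path runs Drosophila → … → MRCA → … → Anas; the MRCA is the node subtending ((((Rana,Ursus),Drosophila),(Microtus,Melursus)),(((Anas,Felis),Tremarctos),((Otocyon,Gallus),(Ailuropoda,Pan)))).
Branch lengths along that path: 1.98 + 0.56 + 1.68 + 1.36 + 0.19 + 1.61 + 0.90 = 8.28.

8.28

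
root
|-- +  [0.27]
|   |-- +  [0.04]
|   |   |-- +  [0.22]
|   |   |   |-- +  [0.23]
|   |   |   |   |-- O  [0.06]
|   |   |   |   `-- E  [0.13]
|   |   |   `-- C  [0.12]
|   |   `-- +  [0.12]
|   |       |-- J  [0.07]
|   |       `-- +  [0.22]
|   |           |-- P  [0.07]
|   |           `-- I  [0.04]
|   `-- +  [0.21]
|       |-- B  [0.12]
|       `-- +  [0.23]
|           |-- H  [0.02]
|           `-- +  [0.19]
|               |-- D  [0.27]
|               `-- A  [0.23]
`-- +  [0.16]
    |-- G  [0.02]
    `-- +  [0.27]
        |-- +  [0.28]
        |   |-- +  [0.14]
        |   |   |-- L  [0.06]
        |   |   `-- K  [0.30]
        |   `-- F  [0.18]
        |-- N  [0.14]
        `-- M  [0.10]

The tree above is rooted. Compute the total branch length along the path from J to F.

1.39

The path runs J → … → MRCA → … → F; the MRCA is the root of the tree.
Branch lengths along that path: 0.07 + 0.12 + 0.04 + 0.27 + 0.16 + 0.27 + 0.28 + 0.18 = 1.39.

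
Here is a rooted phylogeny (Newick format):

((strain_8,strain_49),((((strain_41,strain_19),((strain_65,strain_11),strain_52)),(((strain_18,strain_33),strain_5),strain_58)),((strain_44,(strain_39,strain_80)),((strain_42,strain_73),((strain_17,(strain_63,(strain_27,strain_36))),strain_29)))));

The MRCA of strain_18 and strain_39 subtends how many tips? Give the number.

The MRCA of strain_18 and strain_39 is the node subtending ((((strain_41,strain_19),((strain_65,strain_11),strain_52)),(((strain_18,strain_33),strain_5),strain_58)),((strain_44,(strain_39,strain_80)),((strain_42,strain_73),((strain_17,(strain_63,(strain_27,strain_36))),strain_29)))).
That clade contains 19 terminal taxa: strain_11, strain_17, strain_18, strain_19, strain_27, strain_29, strain_33, strain_36, strain_39, strain_41, strain_42, strain_44, strain_5, strain_52, strain_58, strain_63, strain_65, strain_73, strain_80.

19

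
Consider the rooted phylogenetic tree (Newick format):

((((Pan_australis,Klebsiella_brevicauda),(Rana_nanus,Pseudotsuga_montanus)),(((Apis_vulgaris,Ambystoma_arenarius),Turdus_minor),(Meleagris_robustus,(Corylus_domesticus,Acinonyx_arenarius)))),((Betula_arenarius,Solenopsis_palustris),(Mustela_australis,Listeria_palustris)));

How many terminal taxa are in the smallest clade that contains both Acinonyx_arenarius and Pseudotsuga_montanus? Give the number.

10

The MRCA of Acinonyx_arenarius and Pseudotsuga_montanus is the node subtending (((Pan_australis,Klebsiella_brevicauda),(Rana_nanus,Pseudotsuga_montanus)),(((Apis_vulgaris,Ambystoma_arenarius),Turdus_minor),(Meleagris_robustus,(Corylus_domesticus,Acinonyx_arenarius)))).
That clade contains 10 terminal taxa: Acinonyx_arenarius, Ambystoma_arenarius, Apis_vulgaris, Corylus_domesticus, Klebsiella_brevicauda, Meleagris_robustus, Pan_australis, Pseudotsuga_montanus, Rana_nanus, Turdus_minor.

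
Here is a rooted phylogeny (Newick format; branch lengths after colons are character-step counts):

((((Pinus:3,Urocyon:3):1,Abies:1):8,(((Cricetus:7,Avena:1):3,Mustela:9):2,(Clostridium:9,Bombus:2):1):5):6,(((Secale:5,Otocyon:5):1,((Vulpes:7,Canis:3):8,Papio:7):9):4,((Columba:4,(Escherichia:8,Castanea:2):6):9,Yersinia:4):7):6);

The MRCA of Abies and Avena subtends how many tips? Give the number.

The MRCA of Abies and Avena is the node subtending (((Pinus,Urocyon),Abies),(((Cricetus,Avena),Mustela),(Clostridium,Bombus))).
That clade contains 8 terminal taxa: Abies, Avena, Bombus, Clostridium, Cricetus, Mustela, Pinus, Urocyon.

8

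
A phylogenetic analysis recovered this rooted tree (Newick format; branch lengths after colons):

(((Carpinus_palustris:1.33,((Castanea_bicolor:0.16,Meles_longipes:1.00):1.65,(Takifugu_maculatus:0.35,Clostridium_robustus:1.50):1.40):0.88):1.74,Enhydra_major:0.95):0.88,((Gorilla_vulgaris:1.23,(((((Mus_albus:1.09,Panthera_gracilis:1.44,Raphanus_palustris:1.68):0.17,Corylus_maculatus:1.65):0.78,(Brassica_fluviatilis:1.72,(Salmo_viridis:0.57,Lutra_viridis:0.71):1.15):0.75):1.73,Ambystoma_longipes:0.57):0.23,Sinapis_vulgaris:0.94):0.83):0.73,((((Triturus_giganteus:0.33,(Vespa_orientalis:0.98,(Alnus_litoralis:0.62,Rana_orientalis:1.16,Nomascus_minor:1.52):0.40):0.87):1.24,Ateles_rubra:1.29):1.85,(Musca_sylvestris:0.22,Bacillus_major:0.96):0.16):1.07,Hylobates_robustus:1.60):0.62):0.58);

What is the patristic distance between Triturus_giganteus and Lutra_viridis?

The path runs Triturus_giganteus → … → MRCA → … → Lutra_viridis; the MRCA is the node subtending ((Gorilla_vulgaris,(((((Mus_albus,Panthera_gracilis,Raphanus_palustris),Corylus_maculatus),(Brassica_fluviatilis,(Salmo_viridis,Lutra_viridis))),Ambystoma_longipes),Sinapis_vulgaris)),((((Triturus_giganteus,(Vespa_orientalis,(Alnus_litoralis,Rana_orientalis,Nomascus_minor))),Ateles_rubra),(Musca_sylvestris,Bacillus_major)),Hylobates_robustus)).
Branch lengths along that path: 0.33 + 1.24 + 1.85 + 1.07 + 0.62 + 0.73 + 0.83 + 0.23 + 1.73 + 0.75 + 1.15 + 0.71 = 11.24.

11.24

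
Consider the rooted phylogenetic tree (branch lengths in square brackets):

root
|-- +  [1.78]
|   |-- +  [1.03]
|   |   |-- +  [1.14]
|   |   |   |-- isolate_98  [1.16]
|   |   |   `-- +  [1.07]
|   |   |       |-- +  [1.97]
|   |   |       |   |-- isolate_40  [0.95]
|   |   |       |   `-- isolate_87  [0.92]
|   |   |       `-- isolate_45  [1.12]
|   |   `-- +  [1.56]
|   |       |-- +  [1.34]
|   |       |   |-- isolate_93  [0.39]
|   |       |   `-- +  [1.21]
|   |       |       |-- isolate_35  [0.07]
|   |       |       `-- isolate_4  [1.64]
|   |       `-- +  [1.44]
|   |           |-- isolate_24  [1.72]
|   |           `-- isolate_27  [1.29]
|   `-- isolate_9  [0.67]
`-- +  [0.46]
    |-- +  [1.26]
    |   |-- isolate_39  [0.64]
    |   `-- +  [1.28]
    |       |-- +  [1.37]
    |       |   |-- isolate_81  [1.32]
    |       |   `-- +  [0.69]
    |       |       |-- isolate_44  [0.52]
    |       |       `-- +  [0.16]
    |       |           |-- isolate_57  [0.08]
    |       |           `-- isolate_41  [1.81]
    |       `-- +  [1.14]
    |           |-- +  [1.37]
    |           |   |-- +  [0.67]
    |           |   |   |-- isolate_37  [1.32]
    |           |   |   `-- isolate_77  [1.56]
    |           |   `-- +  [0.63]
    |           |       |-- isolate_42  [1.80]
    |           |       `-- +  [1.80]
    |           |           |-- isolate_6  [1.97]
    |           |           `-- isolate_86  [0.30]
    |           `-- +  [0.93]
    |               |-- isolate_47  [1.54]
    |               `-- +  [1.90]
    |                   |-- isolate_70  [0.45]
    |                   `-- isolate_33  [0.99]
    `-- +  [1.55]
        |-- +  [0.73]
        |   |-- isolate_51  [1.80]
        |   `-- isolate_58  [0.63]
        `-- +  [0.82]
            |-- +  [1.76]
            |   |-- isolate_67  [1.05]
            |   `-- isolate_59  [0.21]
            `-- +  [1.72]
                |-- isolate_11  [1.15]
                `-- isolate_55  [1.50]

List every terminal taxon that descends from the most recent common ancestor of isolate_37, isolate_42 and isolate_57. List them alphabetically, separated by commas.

Tracing isolate_37: it sits inside (isolate_37,isolate_77).
Tracing isolate_42: it sits inside (isolate_42,(isolate_6,isolate_86)).
Tracing isolate_57: it sits inside (isolate_57,isolate_41).
The smallest clade enclosing all 3 is ((isolate_81,(isolate_44,(isolate_57,isolate_41))),(((isolate_37,isolate_77),(isolate_42,(isolate_6,isolate_86))),(isolate_47,(isolate_70,isolate_33)))); the answer is its 12 terminal taxa in alphabetical order.

isolate_33, isolate_37, isolate_41, isolate_42, isolate_44, isolate_47, isolate_57, isolate_6, isolate_70, isolate_77, isolate_81, isolate_86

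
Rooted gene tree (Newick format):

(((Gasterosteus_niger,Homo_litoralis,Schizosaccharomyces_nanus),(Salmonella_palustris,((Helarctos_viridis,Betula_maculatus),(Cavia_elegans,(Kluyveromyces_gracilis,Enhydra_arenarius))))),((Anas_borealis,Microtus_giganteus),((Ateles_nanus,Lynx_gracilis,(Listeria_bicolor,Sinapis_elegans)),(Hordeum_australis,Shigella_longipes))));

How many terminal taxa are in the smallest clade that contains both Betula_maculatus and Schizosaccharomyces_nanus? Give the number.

9

The MRCA of Betula_maculatus and Schizosaccharomyces_nanus is the node subtending ((Gasterosteus_niger,Homo_litoralis,Schizosaccharomyces_nanus),(Salmonella_palustris,((Helarctos_viridis,Betula_maculatus),(Cavia_elegans,(Kluyveromyces_gracilis,Enhydra_arenarius))))).
That clade contains 9 terminal taxa: Betula_maculatus, Cavia_elegans, Enhydra_arenarius, Gasterosteus_niger, Helarctos_viridis, Homo_litoralis, Kluyveromyces_gracilis, Salmonella_palustris, Schizosaccharomyces_nanus.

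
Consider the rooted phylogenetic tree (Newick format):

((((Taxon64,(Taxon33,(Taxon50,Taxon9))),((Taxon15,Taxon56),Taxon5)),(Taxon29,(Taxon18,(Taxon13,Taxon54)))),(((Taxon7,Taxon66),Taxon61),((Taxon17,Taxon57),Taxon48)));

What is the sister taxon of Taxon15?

Taxon56

Taxon15 attaches to the tree at the node subtending (Taxon15,Taxon56).
The other lineage descending from that same node — the sister group — is the single tip Taxon56.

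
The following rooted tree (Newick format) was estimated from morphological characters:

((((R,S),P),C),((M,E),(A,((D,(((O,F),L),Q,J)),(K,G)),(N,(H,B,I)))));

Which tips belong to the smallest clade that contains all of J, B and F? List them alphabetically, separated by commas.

A, B, D, F, G, H, I, J, K, L, N, O, Q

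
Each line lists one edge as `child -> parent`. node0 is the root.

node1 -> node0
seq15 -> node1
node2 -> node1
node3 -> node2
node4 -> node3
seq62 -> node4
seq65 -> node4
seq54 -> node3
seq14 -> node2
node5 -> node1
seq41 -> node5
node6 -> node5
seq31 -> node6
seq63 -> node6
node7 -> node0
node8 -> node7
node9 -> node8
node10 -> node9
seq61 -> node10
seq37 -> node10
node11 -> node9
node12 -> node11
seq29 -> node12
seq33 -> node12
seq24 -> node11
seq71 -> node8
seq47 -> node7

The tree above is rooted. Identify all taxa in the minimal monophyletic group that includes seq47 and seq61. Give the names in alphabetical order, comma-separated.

seq24, seq29, seq33, seq37, seq47, seq61, seq71

Tracing seq47: it sits inside ((((seq61,seq37),((seq29,seq33),seq24)),seq71),seq47).
Tracing seq61: it sits inside (seq61,seq37).
The smallest clade enclosing both is ((((seq61,seq37),((seq29,seq33),seq24)),seq71),seq47); the answer is its 7 terminal taxa in alphabetical order.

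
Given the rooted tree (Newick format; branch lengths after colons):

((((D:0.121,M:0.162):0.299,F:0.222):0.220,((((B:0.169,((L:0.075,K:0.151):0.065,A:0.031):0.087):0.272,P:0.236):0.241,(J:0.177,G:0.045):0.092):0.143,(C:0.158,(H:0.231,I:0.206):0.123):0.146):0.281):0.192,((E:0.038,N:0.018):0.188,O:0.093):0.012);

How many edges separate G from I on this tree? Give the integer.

The MRCA of G and I is the node subtending ((((B,((L,K),A)),P),(J,G)),(C,(H,I))).
From G up to that node: 3 branches. From I up to the same node: 3 branches. Total: 3 + 3 = 6.

6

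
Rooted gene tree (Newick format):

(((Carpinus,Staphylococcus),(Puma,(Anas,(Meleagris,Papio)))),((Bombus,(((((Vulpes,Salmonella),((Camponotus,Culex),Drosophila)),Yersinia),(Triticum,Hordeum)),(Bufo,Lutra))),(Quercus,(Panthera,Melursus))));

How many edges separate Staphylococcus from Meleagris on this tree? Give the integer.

6

The MRCA of Staphylococcus and Meleagris is the node subtending ((Carpinus,Staphylococcus),(Puma,(Anas,(Meleagris,Papio)))).
From Staphylococcus up to that node: 2 branches. From Meleagris up to the same node: 4 branches. Total: 2 + 4 = 6.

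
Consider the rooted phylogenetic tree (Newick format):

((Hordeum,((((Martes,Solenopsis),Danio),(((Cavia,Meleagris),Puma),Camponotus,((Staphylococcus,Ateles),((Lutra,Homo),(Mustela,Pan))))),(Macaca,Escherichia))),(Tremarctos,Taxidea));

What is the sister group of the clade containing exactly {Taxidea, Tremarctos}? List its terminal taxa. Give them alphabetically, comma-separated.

The clade containing exactly {Taxidea, Tremarctos} attaches directly to the root of the tree.
The other lineage descending from that same node — the sister group — is (Hordeum,((((Martes,Solenopsis),Danio),(((Cavia,Meleagris),Puma),Camponotus,((Staphylococcus,Ateles),((Lutra,Homo),(Mustela,Pan))))),(Macaca,Escherichia))); its 16 tips in alphabetical order are the answer.

Ateles, Camponotus, Cavia, Danio, Escherichia, Homo, Hordeum, Lutra, Macaca, Martes, Meleagris, Mustela, Pan, Puma, Solenopsis, Staphylococcus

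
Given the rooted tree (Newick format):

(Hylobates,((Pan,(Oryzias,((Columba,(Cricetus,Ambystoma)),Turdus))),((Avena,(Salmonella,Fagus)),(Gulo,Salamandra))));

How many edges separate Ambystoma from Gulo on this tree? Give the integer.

9

The MRCA of Ambystoma and Gulo is the node subtending ((Pan,(Oryzias,((Columba,(Cricetus,Ambystoma)),Turdus))),((Avena,(Salmonella,Fagus)),(Gulo,Salamandra))).
From Ambystoma up to that node: 6 branches. From Gulo up to the same node: 3 branches. Total: 6 + 3 = 9.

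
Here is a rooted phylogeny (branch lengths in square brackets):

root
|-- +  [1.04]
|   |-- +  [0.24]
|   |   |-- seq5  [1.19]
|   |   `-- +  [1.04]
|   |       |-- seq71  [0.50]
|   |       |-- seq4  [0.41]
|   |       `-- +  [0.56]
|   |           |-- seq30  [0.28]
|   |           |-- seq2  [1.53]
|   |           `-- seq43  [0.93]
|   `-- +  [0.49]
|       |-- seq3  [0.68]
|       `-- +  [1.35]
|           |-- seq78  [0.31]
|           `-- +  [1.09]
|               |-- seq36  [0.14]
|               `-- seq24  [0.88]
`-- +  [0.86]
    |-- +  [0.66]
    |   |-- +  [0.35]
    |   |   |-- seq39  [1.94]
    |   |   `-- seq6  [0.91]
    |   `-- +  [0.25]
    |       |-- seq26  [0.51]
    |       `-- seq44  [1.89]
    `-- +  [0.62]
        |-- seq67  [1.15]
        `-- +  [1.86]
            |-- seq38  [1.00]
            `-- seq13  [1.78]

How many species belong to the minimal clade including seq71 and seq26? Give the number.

The MRCA of seq71 and seq26 is the root, so the clade is the entire tree.
That clade contains 17 terminal taxa: seq13, seq2, seq24, seq26, seq3, seq30, seq36, seq38, seq39, seq4, seq43, seq44, seq5, seq6, seq67, seq71, seq78.

17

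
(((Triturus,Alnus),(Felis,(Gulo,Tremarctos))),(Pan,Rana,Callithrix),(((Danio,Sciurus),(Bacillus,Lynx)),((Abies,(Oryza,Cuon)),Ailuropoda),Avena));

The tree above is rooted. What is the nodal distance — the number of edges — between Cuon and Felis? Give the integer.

The MRCA of Cuon and Felis is the root of the tree.
From Cuon up to that node: 5 branches. From Felis up to the same node: 3 branches. Total: 5 + 3 = 8.

8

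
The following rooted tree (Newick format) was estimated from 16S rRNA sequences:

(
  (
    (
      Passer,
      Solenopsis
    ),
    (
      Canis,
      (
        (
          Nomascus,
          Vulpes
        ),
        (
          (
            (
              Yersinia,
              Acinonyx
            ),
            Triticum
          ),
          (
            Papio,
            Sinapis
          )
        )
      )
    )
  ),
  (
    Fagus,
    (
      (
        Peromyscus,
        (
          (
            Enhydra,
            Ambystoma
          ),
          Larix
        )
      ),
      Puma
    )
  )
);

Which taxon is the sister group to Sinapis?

Papio

Sinapis attaches to the tree at the node subtending (Papio,Sinapis).
The other lineage descending from that same node — the sister group — is the single tip Papio.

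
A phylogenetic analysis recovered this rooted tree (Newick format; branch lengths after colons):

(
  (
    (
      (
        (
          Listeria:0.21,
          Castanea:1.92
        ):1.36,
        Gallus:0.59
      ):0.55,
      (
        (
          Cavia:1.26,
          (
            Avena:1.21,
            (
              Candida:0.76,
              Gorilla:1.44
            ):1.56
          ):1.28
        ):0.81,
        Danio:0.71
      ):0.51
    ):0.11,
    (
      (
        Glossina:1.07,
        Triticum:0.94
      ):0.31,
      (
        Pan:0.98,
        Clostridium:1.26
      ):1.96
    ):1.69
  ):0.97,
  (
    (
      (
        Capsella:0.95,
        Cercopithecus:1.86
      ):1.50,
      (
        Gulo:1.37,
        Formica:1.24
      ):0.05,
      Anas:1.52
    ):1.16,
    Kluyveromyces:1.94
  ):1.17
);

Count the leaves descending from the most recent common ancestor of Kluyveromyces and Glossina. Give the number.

The MRCA of Kluyveromyces and Glossina is the root, so the clade is the entire tree.
That clade contains 18 terminal taxa: Anas, Avena, Candida, Capsella, Castanea, Cavia, Cercopithecus, Clostridium, Danio, Formica, Gallus, Glossina, Gorilla, Gulo, Kluyveromyces, Listeria, Pan, Triticum.

18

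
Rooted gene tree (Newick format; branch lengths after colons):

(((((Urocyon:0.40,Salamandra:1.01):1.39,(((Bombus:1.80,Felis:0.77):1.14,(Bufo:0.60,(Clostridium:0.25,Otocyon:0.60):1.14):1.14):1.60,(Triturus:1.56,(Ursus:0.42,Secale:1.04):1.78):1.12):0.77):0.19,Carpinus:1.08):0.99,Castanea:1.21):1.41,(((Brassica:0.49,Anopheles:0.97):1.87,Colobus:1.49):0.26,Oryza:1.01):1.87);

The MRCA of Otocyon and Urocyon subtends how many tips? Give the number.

10

The MRCA of Otocyon and Urocyon is the node subtending ((Urocyon,Salamandra),(((Bombus,Felis),(Bufo,(Clostridium,Otocyon))),(Triturus,(Ursus,Secale)))).
That clade contains 10 terminal taxa: Bombus, Bufo, Clostridium, Felis, Otocyon, Salamandra, Secale, Triturus, Urocyon, Ursus.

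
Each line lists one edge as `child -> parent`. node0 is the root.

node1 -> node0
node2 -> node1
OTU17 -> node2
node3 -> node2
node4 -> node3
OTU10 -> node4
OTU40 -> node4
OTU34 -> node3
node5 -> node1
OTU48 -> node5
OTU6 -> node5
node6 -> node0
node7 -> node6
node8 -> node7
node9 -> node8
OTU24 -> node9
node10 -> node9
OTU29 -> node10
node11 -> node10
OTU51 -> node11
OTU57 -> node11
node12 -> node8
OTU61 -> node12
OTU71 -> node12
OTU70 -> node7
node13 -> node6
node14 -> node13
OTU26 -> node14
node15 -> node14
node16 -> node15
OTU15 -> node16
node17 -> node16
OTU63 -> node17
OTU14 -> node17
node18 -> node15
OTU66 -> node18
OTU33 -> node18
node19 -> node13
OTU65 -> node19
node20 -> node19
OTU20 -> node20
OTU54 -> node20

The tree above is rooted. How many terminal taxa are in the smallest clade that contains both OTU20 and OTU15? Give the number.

9

The MRCA of OTU20 and OTU15 is the node subtending ((OTU26,((OTU15,(OTU63,OTU14)),(OTU66,OTU33))),(OTU65,(OTU20,OTU54))).
That clade contains 9 terminal taxa: OTU14, OTU15, OTU20, OTU26, OTU33, OTU54, OTU63, OTU65, OTU66.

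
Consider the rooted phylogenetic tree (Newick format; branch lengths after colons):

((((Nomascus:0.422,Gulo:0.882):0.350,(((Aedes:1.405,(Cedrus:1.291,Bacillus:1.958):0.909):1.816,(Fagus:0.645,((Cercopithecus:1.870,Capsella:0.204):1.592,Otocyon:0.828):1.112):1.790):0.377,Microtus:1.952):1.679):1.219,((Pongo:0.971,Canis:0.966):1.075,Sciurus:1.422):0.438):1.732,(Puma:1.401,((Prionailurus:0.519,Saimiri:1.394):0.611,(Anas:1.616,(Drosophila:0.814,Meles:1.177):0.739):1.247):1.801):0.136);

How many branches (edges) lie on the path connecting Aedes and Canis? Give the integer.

The MRCA of Aedes and Canis is the node subtending (((Nomascus,Gulo),(((Aedes,(Cedrus,Bacillus)),(Fagus,((Cercopithecus,Capsella),Otocyon))),Microtus)),((Pongo,Canis),Sciurus)).
From Aedes up to that node: 5 branches. From Canis up to the same node: 3 branches. Total: 5 + 3 = 8.

8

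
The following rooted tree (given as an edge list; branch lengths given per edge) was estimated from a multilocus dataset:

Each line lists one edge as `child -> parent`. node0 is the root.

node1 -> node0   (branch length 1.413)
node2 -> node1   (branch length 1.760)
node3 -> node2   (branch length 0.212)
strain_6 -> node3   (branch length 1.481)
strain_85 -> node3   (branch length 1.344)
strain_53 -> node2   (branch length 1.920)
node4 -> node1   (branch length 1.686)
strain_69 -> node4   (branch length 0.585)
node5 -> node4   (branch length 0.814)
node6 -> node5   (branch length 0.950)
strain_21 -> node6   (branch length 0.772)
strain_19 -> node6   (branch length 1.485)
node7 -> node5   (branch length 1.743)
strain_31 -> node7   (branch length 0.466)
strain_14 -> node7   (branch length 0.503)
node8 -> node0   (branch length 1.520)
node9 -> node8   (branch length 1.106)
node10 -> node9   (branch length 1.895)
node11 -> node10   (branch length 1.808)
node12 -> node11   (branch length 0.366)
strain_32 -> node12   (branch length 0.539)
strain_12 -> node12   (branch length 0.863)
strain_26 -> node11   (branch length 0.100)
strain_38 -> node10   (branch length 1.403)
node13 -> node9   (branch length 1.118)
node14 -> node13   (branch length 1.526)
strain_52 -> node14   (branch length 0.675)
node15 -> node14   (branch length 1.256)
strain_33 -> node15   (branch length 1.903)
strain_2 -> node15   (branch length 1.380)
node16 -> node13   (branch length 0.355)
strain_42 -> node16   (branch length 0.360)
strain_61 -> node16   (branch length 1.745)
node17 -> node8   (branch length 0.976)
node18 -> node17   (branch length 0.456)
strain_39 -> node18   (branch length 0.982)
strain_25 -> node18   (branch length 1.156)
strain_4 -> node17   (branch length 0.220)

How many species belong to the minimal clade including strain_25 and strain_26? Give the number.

12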